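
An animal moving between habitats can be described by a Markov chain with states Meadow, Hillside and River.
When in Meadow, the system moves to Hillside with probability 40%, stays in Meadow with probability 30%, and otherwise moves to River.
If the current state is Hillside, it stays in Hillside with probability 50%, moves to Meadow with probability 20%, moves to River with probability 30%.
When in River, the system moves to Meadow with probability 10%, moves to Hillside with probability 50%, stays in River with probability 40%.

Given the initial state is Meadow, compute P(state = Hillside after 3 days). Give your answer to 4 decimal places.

Propagate the distribution vector 3 days from Meadow.
After 0 days: (1.0000, 0.0000, 0.0000)
After 1 day: (0.3000, 0.4000, 0.3000)
After 2 days: (0.2000, 0.4700, 0.3300)
After 3 days: (0.1870, 0.4800, 0.3330)
P(in Hillside after 3 days) = 0.4800

0.4800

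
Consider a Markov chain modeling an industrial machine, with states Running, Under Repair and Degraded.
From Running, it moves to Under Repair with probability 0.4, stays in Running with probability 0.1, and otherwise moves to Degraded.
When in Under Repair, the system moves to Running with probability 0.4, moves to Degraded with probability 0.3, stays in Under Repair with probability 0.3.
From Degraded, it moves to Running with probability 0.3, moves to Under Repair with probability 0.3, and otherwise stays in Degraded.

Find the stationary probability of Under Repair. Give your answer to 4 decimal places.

Let the stationary distribution be π with π = πP and π_1 + π_2 + π_3 = 1.
π_1 = 0.1·π_1 + 0.4·π_2 + 0.3·π_3
π_2 = 0.4·π_1 + 0.3·π_2 + 0.3·π_3
Solving with the normalization constraint gives π = (0.2773, 0.3277, 0.3950).
So the stationary probability of Under Repair is 0.3277.

0.3277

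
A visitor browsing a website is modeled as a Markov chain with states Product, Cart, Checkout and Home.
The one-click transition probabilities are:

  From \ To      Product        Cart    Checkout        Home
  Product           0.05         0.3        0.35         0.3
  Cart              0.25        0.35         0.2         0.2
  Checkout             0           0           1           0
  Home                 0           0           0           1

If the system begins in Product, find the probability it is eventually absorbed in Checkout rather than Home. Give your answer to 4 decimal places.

Let h(s) be the probability of absorption at Checkout starting from transient state s. Then h(Checkout) = 1 and h(Home) = 0. By first-step analysis:
h(Product) = 0.05·h(Product) + 0.3·h(Cart) + 0.35·1 + 0.3·0
h(Cart) = 0.25·h(Product) + 0.35·h(Cart) + 0.2·1 + 0.2·0
Solving: h(Product) = 0.5300, h(Cart) = 0.5115.
Starting from Product, the probability is 0.5300.

0.5300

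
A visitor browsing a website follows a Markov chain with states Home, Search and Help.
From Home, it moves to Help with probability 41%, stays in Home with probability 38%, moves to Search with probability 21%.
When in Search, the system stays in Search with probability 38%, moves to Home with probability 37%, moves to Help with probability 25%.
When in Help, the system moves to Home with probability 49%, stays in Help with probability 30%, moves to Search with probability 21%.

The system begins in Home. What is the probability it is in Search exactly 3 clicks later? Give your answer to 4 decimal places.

Propagate the distribution vector 3 clicks from Home.
After 0 clicks: (1.0000, 0.0000, 0.0000)
After 1 click: (0.3800, 0.2100, 0.4100)
After 2 clicks: (0.4230, 0.2457, 0.3313)
After 3 clicks: (0.4140, 0.2518, 0.3342)
P(in Search after 3 clicks) = 0.2518

0.2518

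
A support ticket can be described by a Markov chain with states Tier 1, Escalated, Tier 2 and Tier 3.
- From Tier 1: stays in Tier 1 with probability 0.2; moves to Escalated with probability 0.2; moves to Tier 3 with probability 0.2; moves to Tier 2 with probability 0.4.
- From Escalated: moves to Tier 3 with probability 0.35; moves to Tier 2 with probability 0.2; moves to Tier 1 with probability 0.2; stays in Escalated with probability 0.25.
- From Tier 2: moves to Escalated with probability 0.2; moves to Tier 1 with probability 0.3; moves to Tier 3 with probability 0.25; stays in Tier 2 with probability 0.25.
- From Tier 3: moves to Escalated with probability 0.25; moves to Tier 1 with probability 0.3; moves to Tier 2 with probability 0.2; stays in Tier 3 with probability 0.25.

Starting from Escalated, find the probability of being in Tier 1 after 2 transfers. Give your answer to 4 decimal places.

Propagate the distribution vector 2 transfers from Escalated.
After 0 transfers: (0.0000, 1.0000, 0.0000, 0.0000)
After 1 transfer: (0.2000, 0.2500, 0.2000, 0.3500)
After 2 transfers: (0.2550, 0.2300, 0.2500, 0.2650)
P(in Tier 1 after 2 transfers) = 0.2550

0.2550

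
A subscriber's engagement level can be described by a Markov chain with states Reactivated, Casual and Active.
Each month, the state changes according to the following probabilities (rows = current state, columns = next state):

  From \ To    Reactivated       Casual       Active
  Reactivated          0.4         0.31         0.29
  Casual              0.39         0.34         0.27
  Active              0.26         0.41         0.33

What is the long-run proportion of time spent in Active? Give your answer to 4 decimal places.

0.2948

Let the stationary distribution be π with π = πP and π_1 + π_2 + π_3 = 1.
π_1 = 0.4·π_1 + 0.39·π_2 + 0.26·π_3
π_2 = 0.31·π_1 + 0.34·π_2 + 0.41·π_3
Solving with the normalization constraint gives π = (0.3552, 0.3500, 0.2948).
So the stationary probability of Active is 0.2948.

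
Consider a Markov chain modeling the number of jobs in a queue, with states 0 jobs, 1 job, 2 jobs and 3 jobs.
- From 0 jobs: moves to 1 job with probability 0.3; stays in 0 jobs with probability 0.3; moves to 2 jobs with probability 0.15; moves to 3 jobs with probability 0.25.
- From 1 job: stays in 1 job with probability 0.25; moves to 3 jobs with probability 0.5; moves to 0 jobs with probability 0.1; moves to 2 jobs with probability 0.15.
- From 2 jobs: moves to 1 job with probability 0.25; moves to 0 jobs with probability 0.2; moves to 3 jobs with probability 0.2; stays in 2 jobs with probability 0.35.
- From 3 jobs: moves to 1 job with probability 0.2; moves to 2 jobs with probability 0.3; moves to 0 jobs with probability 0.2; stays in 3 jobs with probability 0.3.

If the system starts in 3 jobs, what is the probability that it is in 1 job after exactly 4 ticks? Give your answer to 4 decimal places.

Propagate the distribution vector 4 ticks from 3 jobs.
After 0 ticks: (0.0000, 0.0000, 0.0000, 1.0000)
After 1 tick: (0.2000, 0.2000, 0.3000, 0.3000)
After 2 ticks: (0.2000, 0.2450, 0.2550, 0.3000)
After 3 ticks: (0.1955, 0.2450, 0.2460, 0.3135)
After 4 ticks: (0.1951, 0.2441, 0.2462, 0.3146)
P(in 1 job after 4 ticks) = 0.2441

0.2441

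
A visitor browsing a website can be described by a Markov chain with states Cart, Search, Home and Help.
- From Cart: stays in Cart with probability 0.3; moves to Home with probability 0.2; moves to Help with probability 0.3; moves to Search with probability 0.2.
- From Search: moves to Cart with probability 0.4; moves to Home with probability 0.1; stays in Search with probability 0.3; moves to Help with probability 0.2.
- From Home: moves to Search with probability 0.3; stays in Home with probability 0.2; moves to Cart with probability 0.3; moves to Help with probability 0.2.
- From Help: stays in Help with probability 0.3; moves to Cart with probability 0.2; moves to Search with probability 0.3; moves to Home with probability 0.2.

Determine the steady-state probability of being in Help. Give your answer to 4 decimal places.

Let the stationary distribution be π with π = πP and π_1 + π_2 + π_3 + π_4 = 1.
π_1 = 0.3·π_1 + 0.4·π_2 + 0.3·π_3 + 0.2·π_4
π_2 = 0.2·π_1 + 0.3·π_2 + 0.3·π_3 + 0.3·π_4
π_3 = 0.2·π_1 + 0.1·π_2 + 0.2·π_3 + 0.2·π_4
Solving with the normalization constraint gives π = (0.3014, 0.2699, 0.1730, 0.2557).
So the stationary probability of Help is 0.2557.

0.2557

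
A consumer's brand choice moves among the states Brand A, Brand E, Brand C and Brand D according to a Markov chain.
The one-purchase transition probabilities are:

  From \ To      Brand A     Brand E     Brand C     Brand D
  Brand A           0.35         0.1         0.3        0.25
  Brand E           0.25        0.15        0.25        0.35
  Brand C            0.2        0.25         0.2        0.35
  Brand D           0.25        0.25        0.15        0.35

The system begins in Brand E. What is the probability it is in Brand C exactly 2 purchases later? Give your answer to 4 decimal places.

Propagate the distribution vector 2 purchases from Brand E.
After 0 purchases: (0.0000, 1.0000, 0.0000, 0.0000)
After 1 purchase: (0.2500, 0.1500, 0.2500, 0.3500)
After 2 purchases: (0.2625, 0.1975, 0.2150, 0.3250)
P(in Brand C after 2 purchases) = 0.2150

0.2150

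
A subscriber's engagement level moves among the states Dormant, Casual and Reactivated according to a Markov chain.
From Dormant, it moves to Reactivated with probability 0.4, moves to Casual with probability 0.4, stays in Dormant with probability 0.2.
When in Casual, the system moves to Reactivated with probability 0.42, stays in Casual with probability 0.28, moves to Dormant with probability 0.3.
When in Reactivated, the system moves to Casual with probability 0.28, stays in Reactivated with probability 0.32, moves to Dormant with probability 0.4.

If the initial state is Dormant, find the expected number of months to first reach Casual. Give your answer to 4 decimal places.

2.8125

Let t(s) be the expected number of months to first reach Casual from state s, with t(Casual) = 0. Conditioning on the first month:
t(Dormant) = 1 + 0.2·t(Dormant) + 0.4·t(Reactivated)
t(Reactivated) = 1 + 0.4·t(Dormant) + 0.32·t(Reactivated)
Solving: t(Dormant) = 2.8125, t(Reactivated) = 3.1250.
Expected months from Dormant to Casual: 2.8125.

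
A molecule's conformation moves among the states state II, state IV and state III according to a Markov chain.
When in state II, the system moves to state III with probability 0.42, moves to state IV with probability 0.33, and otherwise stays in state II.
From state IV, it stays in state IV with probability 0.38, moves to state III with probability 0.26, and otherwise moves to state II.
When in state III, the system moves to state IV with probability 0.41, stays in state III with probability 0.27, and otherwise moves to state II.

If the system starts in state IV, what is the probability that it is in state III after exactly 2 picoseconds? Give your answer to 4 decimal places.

Sum over the intermediate state after 1 picosecond:
P = P(state IV→state II)·P(state II→state III) + P(state IV→state IV)·P(state IV→state III) + P(state IV→state III)·P(state III→state III)
  = 0.36×0.42 + 0.38×0.26 + 0.26×0.27
  = 0.1512 + 0.0988 + 0.0702 = 0.3202

0.3202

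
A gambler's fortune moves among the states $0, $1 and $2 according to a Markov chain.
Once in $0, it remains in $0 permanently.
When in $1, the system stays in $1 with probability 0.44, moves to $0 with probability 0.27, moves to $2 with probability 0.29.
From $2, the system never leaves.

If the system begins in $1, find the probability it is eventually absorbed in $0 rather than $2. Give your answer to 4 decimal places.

0.4821

Let h(s) be the probability of absorption at $0 starting from transient state s. Then h($0) = 1 and h($2) = 0. By first-step analysis:
h($1) = 0.27·1 + 0.44·h($1) + 0.29·0
Solving: h($1) = 0.4821.
Starting from $1, the probability is 0.4821.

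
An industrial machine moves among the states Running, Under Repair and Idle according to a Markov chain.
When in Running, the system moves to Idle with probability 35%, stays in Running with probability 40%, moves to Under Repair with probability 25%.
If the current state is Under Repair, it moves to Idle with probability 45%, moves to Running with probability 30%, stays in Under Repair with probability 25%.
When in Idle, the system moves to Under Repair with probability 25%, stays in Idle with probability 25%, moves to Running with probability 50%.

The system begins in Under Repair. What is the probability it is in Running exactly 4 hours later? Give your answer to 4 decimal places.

0.4092

Propagate the distribution vector 4 hours from Under Repair.
After 0 hours: (0.0000, 1.0000, 0.0000)
After 1 hour: (0.3000, 0.2500, 0.4500)
After 2 hours: (0.4200, 0.2500, 0.3300)
After 3 hours: (0.4080, 0.2500, 0.3420)
After 4 hours: (0.4092, 0.2500, 0.3408)
P(in Running after 4 hours) = 0.4092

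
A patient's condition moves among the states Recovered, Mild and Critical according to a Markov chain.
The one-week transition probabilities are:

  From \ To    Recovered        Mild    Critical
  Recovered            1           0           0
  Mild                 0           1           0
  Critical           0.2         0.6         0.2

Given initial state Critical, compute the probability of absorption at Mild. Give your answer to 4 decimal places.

0.7500

Let h(s) be the probability of absorption at Mild starting from transient state s. Then h(Mild) = 1 and h(Recovered) = 0. By first-step analysis:
h(Critical) = 0.2·0 + 0.6·1 + 0.2·h(Critical)
Solving: h(Critical) = 0.7500.
Starting from Critical, the probability is 0.7500.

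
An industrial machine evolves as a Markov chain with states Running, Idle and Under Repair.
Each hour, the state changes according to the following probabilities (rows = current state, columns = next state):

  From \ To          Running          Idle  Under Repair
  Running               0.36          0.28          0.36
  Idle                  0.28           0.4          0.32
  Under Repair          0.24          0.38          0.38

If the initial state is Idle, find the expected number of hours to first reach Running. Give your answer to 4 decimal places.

3.7540

Let t(s) be the expected number of hours to first reach Running from state s, with t(Running) = 0. Conditioning on the first hour:
t(Idle) = 1 + 0.4·t(Idle) + 0.32·t(Under Repair)
t(Under Repair) = 1 + 0.38·t(Idle) + 0.38·t(Under Repair)
Solving: t(Idle) = 3.7540, t(Under Repair) = 3.9137.
Expected hours from Idle to Running: 3.7540.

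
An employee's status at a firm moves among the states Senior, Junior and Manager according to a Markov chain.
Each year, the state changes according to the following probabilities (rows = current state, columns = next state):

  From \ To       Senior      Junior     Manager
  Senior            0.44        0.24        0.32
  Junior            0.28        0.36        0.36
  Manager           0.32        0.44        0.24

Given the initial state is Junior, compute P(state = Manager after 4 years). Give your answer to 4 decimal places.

Propagate the distribution vector 4 years from Junior.
After 0 years: (0.0000, 1.0000, 0.0000)
After 1 year: (0.2800, 0.3600, 0.3600)
After 2 years: (0.3392, 0.3552, 0.3056)
After 3 years: (0.3465, 0.3437, 0.3098)
After 4 years: (0.3478, 0.3432, 0.3090)
P(in Manager after 4 years) = 0.3090

0.3090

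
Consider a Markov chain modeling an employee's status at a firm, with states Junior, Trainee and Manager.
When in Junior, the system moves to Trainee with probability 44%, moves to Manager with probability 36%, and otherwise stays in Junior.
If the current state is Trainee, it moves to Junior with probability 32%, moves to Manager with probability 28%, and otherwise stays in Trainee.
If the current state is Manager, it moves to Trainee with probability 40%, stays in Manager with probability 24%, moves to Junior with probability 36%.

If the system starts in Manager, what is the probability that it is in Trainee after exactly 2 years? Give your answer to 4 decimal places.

0.4144

Sum over the intermediate state after 1 year:
P = P(Manager→Junior)·P(Junior→Trainee) + P(Manager→Trainee)·P(Trainee→Trainee) + P(Manager→Manager)·P(Manager→Trainee)
  = 0.36×0.44 + 0.4×0.4 + 0.24×0.4
  = 0.1584 + 0.1600 + 0.0960 = 0.4144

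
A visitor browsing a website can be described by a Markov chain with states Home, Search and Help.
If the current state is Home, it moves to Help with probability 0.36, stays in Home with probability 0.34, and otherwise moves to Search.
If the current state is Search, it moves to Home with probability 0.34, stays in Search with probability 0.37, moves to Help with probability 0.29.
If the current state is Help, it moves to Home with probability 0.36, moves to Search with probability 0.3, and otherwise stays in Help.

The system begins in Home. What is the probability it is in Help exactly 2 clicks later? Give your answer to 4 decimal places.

0.3318

Sum over the intermediate state after 1 click:
P = P(Home→Home)·P(Home→Help) + P(Home→Search)·P(Search→Help) + P(Home→Help)·P(Help→Help)
  = 0.34×0.36 + 0.3×0.29 + 0.36×0.34
  = 0.1224 + 0.0870 + 0.1224 = 0.3318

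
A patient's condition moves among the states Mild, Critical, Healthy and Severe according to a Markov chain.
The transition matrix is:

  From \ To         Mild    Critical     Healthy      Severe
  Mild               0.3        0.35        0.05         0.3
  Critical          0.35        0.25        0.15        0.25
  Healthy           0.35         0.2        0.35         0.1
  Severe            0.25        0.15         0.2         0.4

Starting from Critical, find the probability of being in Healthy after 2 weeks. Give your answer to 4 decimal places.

0.1575

Propagate the distribution vector 2 weeks from Critical.
After 0 weeks: (0.0000, 1.0000, 0.0000, 0.0000)
After 1 week: (0.3500, 0.2500, 0.1500, 0.2500)
After 2 weeks: (0.3075, 0.2525, 0.1575, 0.2825)
P(in Healthy after 2 weeks) = 0.1575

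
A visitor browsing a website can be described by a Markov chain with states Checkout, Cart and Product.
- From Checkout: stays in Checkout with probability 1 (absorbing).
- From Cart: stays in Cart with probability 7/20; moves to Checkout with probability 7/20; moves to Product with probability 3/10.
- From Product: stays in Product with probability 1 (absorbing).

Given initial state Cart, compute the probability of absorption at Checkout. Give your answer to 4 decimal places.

Let h(s) be the probability of absorption at Checkout starting from transient state s. Then h(Checkout) = 1 and h(Product) = 0. By first-step analysis:
h(Cart) = 0.35·1 + 0.35·h(Cart) + 0.3·0
Solving: h(Cart) = 0.5385.
Starting from Cart, the probability is 0.5385.

0.5385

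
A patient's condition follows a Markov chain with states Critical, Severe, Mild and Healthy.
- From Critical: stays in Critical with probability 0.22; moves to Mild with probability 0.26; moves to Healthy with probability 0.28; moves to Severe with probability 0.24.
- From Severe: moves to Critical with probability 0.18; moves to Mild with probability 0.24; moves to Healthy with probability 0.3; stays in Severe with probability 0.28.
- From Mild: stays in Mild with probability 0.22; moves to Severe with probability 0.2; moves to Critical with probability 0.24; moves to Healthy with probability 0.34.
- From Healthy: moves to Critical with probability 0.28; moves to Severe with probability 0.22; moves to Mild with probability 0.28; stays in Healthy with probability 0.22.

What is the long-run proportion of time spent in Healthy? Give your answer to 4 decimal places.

0.2828

Let the stationary distribution be π with π = πP and π_1 + π_2 + π_3 + π_4 = 1.
π_1 = 0.22·π_1 + 0.18·π_2 + 0.24·π_3 + 0.28·π_4
π_2 = 0.24·π_1 + 0.28·π_2 + 0.2·π_3 + 0.22·π_4
π_3 = 0.26·π_1 + 0.24·π_2 + 0.22·π_3 + 0.28·π_4
Solving with the normalization constraint gives π = (0.2326, 0.2337, 0.2509, 0.2828).
So the stationary probability of Healthy is 0.2828.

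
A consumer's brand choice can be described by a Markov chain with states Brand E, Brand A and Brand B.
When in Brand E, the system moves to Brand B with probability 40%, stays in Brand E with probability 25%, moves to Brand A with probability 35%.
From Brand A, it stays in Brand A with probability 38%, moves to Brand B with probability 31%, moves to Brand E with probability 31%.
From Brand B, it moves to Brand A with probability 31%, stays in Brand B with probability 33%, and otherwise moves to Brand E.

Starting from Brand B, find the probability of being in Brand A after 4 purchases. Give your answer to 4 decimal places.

0.3466

Propagate the distribution vector 4 purchases from Brand B.
After 0 purchases: (0.0000, 0.0000, 1.0000)
After 1 purchase: (0.3600, 0.3100, 0.3300)
After 2 purchases: (0.3049, 0.3461, 0.3490)
After 3 purchases: (0.3092, 0.3464, 0.3444)
After 4 purchases: (0.3087, 0.3466, 0.3447)
P(in Brand A after 4 purchases) = 0.3466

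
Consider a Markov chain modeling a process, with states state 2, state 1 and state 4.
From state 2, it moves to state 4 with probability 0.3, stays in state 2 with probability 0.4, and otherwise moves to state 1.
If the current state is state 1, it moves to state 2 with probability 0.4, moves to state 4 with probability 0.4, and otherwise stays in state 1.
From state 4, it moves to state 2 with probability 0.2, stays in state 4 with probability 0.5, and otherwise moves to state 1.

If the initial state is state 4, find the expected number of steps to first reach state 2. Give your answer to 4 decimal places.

3.9286

Let t(s) be the expected number of steps to first reach state 2 from state s, with t(state 2) = 0. Conditioning on the first step:
t(state 1) = 1 + 0.2·t(state 1) + 0.4·t(state 4)
t(state 4) = 1 + 0.3·t(state 1) + 0.5·t(state 4)
Solving: t(state 1) = 3.2143, t(state 4) = 3.9286.
Expected steps from state 4 to state 2: 3.9286.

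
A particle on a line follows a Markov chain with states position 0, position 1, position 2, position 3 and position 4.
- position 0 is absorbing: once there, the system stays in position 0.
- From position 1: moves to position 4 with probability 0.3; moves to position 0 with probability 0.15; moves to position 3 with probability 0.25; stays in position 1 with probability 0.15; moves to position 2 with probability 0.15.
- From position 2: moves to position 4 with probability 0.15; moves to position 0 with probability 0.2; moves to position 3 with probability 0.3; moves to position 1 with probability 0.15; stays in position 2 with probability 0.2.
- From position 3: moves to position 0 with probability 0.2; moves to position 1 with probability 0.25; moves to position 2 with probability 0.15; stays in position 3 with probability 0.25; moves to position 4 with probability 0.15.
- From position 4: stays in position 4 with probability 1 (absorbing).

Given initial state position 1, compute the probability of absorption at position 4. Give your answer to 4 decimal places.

Let h(s) be the probability of absorption at position 4 starting from transient state s. Then h(position 4) = 1 and h(position 0) = 0. By first-step analysis:
h(position 1) = 0.15·0 + 0.15·h(position 1) + 0.15·h(position 2) + 0.25·h(position 3) + 0.3·1
h(position 2) = 0.2·0 + 0.15·h(position 1) + 0.2·h(position 2) + 0.3·h(position 3) + 0.15·1
h(position 3) = 0.2·0 + 0.25·h(position 1) + 0.15·h(position 2) + 0.25·h(position 3) + 0.15·1
Solving: h(position 1) = 0.5818, h(position 2) = 0.4803, h(position 3) = 0.4900.
Starting from position 1, the probability is 0.5818.

0.5818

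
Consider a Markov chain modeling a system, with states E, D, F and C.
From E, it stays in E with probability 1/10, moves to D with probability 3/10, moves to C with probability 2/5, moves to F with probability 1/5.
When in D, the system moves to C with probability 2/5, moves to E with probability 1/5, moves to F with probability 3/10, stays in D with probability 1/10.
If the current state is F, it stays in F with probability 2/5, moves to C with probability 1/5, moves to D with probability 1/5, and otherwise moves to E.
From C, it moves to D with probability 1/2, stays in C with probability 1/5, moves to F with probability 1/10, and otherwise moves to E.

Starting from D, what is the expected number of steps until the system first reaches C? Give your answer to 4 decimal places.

2.9641

Let t(s) be the expected number of steps to first reach C from state s, with t(C) = 0. Conditioning on the first step:
t(E) = 1 + 0.1·t(E) + 0.3·t(D) + 0.2·t(F)
t(D) = 1 + 0.2·t(E) + 0.1·t(D) + 0.3·t(F)
t(F) = 1 + 0.2·t(E) + 0.2·t(D) + 0.4·t(F)
Solving: t(E) = 2.9042, t(D) = 2.9641, t(F) = 3.6228.
Expected steps from D to C: 2.9641.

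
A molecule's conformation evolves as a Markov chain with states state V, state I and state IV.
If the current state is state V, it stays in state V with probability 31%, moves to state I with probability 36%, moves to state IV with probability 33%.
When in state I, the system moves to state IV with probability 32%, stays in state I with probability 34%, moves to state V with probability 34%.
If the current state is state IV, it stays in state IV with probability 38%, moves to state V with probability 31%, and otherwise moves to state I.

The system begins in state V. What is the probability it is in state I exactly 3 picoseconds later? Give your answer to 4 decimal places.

0.3361

Propagate the distribution vector 3 picoseconds from state V.
After 0 picoseconds: (1.0000, 0.0000, 0.0000)
After 1 picosecond: (0.3100, 0.3600, 0.3300)
After 2 picoseconds: (0.3208, 0.3363, 0.3429)
After 3 picoseconds: (0.3201, 0.3361, 0.3438)
P(in state I after 3 picoseconds) = 0.3361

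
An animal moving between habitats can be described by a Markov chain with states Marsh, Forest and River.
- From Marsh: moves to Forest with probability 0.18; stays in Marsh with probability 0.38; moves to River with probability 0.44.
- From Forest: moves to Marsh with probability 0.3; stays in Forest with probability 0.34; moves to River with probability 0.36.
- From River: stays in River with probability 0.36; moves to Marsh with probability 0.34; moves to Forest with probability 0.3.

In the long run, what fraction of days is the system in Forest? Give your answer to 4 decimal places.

Let the stationary distribution be π with π = πP and π_1 + π_2 + π_3 = 1.
π_1 = 0.38·π_1 + 0.3·π_2 + 0.34·π_3
π_2 = 0.18·π_1 + 0.34·π_2 + 0.3·π_3
Solving with the normalization constraint gives π = (0.3429, 0.2696, 0.3874).
So the stationary probability of Forest is 0.2696.

0.2696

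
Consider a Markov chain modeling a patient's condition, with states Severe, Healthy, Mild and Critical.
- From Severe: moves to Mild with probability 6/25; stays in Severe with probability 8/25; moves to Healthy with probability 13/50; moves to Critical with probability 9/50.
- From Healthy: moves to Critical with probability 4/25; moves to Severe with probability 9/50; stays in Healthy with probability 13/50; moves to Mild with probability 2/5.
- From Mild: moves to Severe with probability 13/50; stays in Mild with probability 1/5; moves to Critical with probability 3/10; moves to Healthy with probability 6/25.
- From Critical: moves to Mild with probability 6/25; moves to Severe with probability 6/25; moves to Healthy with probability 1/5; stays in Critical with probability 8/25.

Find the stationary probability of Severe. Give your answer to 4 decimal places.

Let the stationary distribution be π with π = πP and π_1 + π_2 + π_3 + π_4 = 1.
π_1 = 0.32·π_1 + 0.18·π_2 + 0.26·π_3 + 0.24·π_4
π_2 = 0.26·π_1 + 0.26·π_2 + 0.24·π_3 + 0.2·π_4
π_3 = 0.24·π_1 + 0.4·π_2 + 0.2·π_3 + 0.24·π_4
Solving with the normalization constraint gives π = (0.2510, 0.2402, 0.2677, 0.2411).
So the stationary probability of Severe is 0.2510.

0.2510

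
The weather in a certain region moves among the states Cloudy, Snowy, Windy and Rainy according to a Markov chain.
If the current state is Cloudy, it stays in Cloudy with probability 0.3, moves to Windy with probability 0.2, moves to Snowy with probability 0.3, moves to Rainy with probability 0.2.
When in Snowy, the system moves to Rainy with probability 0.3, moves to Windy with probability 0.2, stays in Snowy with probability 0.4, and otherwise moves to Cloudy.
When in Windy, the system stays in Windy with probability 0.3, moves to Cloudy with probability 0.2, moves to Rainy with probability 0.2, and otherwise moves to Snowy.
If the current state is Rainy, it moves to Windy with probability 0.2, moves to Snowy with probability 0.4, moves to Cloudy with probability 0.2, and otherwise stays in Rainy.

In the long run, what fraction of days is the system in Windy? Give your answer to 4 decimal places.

0.2222

Let the stationary distribution be π with π = πP and π_1 + π_2 + π_3 + π_4 = 1.
π_1 = 0.3·π_1 + 0.1·π_2 + 0.2·π_3 + 0.2·π_4
π_2 = 0.3·π_1 + 0.4·π_2 + 0.3·π_3 + 0.4·π_4
π_3 = 0.2·π_1 + 0.2·π_2 + 0.3·π_3 + 0.2·π_4
Solving with the normalization constraint gives π = (0.1823, 0.3596, 0.2222, 0.2360).
So the stationary probability of Windy is 0.2222.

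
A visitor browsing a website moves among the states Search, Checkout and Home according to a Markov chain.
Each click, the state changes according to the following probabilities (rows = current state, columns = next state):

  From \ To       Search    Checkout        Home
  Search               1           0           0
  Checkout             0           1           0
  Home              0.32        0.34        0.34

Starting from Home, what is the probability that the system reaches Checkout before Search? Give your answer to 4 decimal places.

Let h(s) be the probability of absorption at Checkout starting from transient state s. Then h(Checkout) = 1 and h(Search) = 0. By first-step analysis:
h(Home) = 0.32·0 + 0.34·1 + 0.34·h(Home)
Solving: h(Home) = 0.5152.
Starting from Home, the probability is 0.5152.

0.5152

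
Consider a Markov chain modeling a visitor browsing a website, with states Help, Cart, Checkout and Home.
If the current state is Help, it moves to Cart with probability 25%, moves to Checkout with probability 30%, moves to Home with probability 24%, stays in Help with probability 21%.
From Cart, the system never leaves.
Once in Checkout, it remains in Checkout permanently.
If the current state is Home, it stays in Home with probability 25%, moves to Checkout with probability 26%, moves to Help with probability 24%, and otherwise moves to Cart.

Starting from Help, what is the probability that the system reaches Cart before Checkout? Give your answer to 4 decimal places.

Let h(s) be the probability of absorption at Cart starting from transient state s. Then h(Cart) = 1 and h(Checkout) = 0. By first-step analysis:
h(Help) = 0.21·h(Help) + 0.25·1 + 0.3·0 + 0.24·h(Home)
h(Home) = 0.24·h(Help) + 0.25·1 + 0.26·0 + 0.25·h(Home)
Solving: h(Help) = 0.4627, h(Home) = 0.4814.
Starting from Help, the probability is 0.4627.

0.4627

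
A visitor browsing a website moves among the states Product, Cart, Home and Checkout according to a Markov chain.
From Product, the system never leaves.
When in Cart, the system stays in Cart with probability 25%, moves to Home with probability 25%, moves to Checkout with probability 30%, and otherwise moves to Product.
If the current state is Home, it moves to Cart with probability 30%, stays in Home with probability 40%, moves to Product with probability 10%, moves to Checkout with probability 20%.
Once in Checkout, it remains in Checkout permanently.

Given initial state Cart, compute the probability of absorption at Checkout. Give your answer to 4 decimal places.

0.6133

Let h(s) be the probability of absorption at Checkout starting from transient state s. Then h(Checkout) = 1 and h(Product) = 0. By first-step analysis:
h(Cart) = 0.2·0 + 0.25·h(Cart) + 0.25·h(Home) + 0.3·1
h(Home) = 0.1·0 + 0.3·h(Cart) + 0.4·h(Home) + 0.2·1
Solving: h(Cart) = 0.6133, h(Home) = 0.6400.
Starting from Cart, the probability is 0.6133.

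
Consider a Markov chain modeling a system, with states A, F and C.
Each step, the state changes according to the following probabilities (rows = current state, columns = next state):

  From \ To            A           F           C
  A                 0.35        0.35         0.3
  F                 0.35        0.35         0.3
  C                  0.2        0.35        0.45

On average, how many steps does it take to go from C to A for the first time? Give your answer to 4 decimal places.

3.9604

Let t(s) be the expected number of steps to first reach A from state s, with t(A) = 0. Conditioning on the first step:
t(F) = 1 + 0.35·t(F) + 0.3·t(C)
t(C) = 1 + 0.35·t(F) + 0.45·t(C)
Solving: t(F) = 3.3663, t(C) = 3.9604.
Expected steps from C to A: 3.9604.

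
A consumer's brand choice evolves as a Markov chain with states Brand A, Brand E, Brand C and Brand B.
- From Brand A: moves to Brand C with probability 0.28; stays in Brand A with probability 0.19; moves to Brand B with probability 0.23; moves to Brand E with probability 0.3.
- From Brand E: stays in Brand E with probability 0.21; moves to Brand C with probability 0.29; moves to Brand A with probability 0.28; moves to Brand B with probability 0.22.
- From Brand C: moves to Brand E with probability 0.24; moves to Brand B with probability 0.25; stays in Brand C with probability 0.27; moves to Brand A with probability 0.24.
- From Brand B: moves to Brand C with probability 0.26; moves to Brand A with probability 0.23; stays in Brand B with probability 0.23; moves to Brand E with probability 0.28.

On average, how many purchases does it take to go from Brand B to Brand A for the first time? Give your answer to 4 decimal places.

4.0769

Let t(s) be the expected number of purchases to first reach Brand A from state s, with t(Brand A) = 0. Conditioning on the first purchase:
t(Brand E) = 1 + 0.21·t(Brand E) + 0.29·t(Brand C) + 0.22·t(Brand B)
t(Brand C) = 1 + 0.24·t(Brand E) + 0.27·t(Brand C) + 0.25·t(Brand B)
t(Brand B) = 1 + 0.28·t(Brand E) + 0.26·t(Brand C) + 0.23·t(Brand B)
Solving: t(Brand E) = 3.8855, t(Brand C) = 4.0435, t(Brand B) = 4.0769.
Expected purchases from Brand B to Brand A: 4.0769.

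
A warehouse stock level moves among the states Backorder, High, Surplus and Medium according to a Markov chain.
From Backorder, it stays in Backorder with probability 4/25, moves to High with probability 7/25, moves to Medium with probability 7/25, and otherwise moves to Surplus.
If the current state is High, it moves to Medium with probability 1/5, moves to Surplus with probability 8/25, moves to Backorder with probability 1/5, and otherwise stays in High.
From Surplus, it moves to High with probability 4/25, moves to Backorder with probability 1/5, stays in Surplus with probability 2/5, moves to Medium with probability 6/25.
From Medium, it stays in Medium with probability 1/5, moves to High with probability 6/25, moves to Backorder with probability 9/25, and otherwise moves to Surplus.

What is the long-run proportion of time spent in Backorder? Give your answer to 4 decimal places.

Let the stationary distribution be π with π = πP and π_1 + π_2 + π_3 + π_4 = 1.
π_1 = 0.16·π_1 + 0.2·π_2 + 0.2·π_3 + 0.36·π_4
π_2 = 0.28·π_1 + 0.28·π_2 + 0.16·π_3 + 0.24·π_4
π_3 = 0.28·π_1 + 0.32·π_2 + 0.4·π_3 + 0.2·π_4
Solving with the normalization constraint gives π = (0.2278, 0.2338, 0.3079, 0.2305).
So the stationary probability of Backorder is 0.2278.

0.2278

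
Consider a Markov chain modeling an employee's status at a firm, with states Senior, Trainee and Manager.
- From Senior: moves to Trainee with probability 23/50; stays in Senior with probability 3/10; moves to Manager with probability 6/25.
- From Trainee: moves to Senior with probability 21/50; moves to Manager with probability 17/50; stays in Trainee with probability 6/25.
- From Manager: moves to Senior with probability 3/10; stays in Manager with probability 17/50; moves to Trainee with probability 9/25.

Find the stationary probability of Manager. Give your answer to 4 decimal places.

0.3058

Let the stationary distribution be π with π = πP and π_1 + π_2 + π_3 = 1.
π_1 = 0.3·π_1 + 0.42·π_2 + 0.3·π_3
π_2 = 0.46·π_1 + 0.24·π_2 + 0.36·π_3
Solving with the normalization constraint gives π = (0.3422, 0.3520, 0.3058).
So the stationary probability of Manager is 0.3058.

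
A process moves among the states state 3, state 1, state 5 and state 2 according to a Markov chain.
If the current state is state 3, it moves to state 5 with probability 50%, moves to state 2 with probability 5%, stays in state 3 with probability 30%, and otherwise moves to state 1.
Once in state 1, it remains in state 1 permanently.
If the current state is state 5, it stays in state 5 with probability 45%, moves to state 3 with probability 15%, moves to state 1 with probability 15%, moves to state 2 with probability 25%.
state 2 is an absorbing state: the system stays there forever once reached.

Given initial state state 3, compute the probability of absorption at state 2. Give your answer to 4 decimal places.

0.4919

Let h(s) be the probability of absorption at state 2 starting from transient state s. Then h(state 2) = 1 and h(state 1) = 0. By first-step analysis:
h(state 3) = 0.3·h(state 3) + 0.15·0 + 0.5·h(state 5) + 0.05·1
h(state 5) = 0.15·h(state 3) + 0.15·0 + 0.45·h(state 5) + 0.25·1
Solving: h(state 3) = 0.4919, h(state 5) = 0.5887.
Starting from state 3, the probability is 0.4919.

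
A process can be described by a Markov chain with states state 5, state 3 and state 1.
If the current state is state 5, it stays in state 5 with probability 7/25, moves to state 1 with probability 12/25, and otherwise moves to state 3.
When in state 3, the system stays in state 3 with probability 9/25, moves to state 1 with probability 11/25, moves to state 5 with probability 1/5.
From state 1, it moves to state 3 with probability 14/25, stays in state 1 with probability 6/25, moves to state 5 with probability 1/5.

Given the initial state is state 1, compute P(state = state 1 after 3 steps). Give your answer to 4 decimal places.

Propagate the distribution vector 3 steps from state 1.
After 0 steps: (0.0000, 0.0000, 1.0000)
After 1 step: (0.2000, 0.5600, 0.2400)
After 2 steps: (0.2160, 0.3840, 0.4000)
After 3 steps: (0.2173, 0.4141, 0.3686)
P(in state 1 after 3 steps) = 0.3686

0.3686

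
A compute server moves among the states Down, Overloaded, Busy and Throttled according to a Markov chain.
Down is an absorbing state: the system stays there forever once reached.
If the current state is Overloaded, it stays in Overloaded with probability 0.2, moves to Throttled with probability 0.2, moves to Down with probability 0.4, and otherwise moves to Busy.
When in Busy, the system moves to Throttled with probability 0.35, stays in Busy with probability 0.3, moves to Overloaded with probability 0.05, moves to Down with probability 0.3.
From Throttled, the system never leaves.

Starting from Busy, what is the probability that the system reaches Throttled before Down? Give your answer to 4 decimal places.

0.5273

Let h(s) be the probability of absorption at Throttled starting from transient state s. Then h(Throttled) = 1 and h(Down) = 0. By first-step analysis:
h(Overloaded) = 0.4·0 + 0.2·h(Overloaded) + 0.2·h(Busy) + 0.2·1
h(Busy) = 0.3·0 + 0.05·h(Overloaded) + 0.3·h(Busy) + 0.35·1
Solving: h(Overloaded) = 0.3818, h(Busy) = 0.5273.
Starting from Busy, the probability is 0.5273.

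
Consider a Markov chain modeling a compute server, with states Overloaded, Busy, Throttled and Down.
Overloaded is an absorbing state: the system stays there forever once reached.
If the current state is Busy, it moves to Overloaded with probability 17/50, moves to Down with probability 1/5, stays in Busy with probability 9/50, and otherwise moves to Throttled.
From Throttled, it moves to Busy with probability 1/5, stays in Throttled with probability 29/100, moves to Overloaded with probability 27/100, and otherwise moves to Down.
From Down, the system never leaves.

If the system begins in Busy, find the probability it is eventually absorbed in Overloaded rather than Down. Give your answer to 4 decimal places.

Let h(s) be the probability of absorption at Overloaded starting from transient state s. Then h(Overloaded) = 1 and h(Down) = 0. By first-step analysis:
h(Busy) = 0.34·1 + 0.18·h(Busy) + 0.28·h(Throttled) + 0.2·0
h(Throttled) = 0.27·1 + 0.2·h(Busy) + 0.29·h(Throttled) + 0.24·0
Solving: h(Busy) = 0.6024, h(Throttled) = 0.5500.
Starting from Busy, the probability is 0.6024.

0.6024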